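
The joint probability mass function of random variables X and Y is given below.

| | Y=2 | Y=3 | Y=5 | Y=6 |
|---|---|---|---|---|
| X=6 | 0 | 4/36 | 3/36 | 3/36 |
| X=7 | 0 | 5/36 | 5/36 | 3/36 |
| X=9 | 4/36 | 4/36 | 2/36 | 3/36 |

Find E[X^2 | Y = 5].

P(Y = 5) = 5/18.
Σ X^2·P over the event = 36·(3/36) + 49·(5/36) + 81·(2/36) = 515/36.
E[X^2 | Y = 5] = (515/36) / (5/18) = 103/2.

103/2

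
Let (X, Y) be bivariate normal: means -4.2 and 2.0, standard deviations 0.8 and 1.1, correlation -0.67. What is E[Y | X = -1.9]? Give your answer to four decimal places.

The regression of Y on X has slope ρ·σ_Y/σ_X and passes through (μ_X, μ_Y).
E[Y | X=-1.9] = 2.0 + (-0.67)·(1.1/0.8)·(-1.9 − (-4.2)) = 2.0 + (-0.92125)·(2.3) = -0.1189.

-0.1189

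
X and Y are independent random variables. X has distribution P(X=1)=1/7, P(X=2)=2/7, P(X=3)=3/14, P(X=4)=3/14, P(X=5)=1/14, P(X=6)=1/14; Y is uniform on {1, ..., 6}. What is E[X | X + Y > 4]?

P(X + Y > 4) = 67/84.
Summing X·P(x,y) over outcomes with X + Y > 4 gives 221/84.
E[X | X + Y > 4] = (221/84) / (67/84) = 221/67.

221/67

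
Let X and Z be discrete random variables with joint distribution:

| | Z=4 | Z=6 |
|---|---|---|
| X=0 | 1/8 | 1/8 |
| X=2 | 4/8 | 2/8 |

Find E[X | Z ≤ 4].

P(Z ≤ 4) = 5/8.
Σ X·P over the event = 0·(1/8) + 2·(4/8) = 1.
E[X | Z ≤ 4] = (1) / (5/8) = 8/5.

8/5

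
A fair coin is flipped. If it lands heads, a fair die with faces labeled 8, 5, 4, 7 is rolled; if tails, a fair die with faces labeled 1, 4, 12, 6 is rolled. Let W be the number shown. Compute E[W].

47/8

E[W | heads] = (8+5+4+7)/4 = 6.
E[W | tails] = (1+4+12+6)/4 = 23/4.
E[W] = (1/2)·(6) + (1/2)·(23/4) = 47/8.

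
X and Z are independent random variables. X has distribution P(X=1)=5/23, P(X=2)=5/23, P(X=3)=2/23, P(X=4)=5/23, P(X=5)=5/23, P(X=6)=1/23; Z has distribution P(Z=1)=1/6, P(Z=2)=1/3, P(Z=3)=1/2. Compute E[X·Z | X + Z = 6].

53/7

P(X + Z = 6) = 7/46.
Summing XZ·P(x,y) over outcomes with X + Z = 6 gives 53/46.
E[X·Z | X + Z = 6] = (53/46) / (7/46) = 53/7.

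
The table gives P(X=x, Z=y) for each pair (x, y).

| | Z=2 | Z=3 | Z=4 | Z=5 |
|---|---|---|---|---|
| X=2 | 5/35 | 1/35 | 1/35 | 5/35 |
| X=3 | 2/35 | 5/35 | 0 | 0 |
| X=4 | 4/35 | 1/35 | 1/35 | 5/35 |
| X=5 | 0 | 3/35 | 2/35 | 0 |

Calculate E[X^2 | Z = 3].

P(Z = 3) = 2/7.
Σ X^2·P over the event = 4·(1/35) + 9·(5/35) + 16·(1/35) + 25·(3/35) = 4.
E[X^2 | Z = 3] = (4) / (2/7) = 14.

14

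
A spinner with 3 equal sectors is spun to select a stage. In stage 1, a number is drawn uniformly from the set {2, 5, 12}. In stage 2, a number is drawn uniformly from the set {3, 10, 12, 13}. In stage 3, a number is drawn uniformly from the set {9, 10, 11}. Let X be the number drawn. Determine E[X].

155/18

E[X | stage 1] = (2+5+12)/3 = 19/3.
E[X | stage 2] = (3+10+12+13)/4 = 19/2.
E[X | stage 3] = (9+10+11)/3 = 10.
E[X] = (1/3)·(19/3) + (1/3)·(19/2) + (1/3)·(10) = 155/18.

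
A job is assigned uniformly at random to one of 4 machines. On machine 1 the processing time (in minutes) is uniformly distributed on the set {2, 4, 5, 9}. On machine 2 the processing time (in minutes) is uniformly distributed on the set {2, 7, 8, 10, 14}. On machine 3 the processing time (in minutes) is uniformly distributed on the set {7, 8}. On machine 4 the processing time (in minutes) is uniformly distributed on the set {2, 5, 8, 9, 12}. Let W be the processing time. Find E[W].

279/40

E[W | machine 1] = (2+4+5+9)/4 = 5.
E[W | machine 2] = (2+7+8+10+14)/5 = 41/5.
E[W | machine 3] = (7+8)/2 = 15/2.
E[W | machine 4] = (2+5+8+9+12)/5 = 36/5.
By the law of total expectation,
E[W] = (1/4)·(5) + (1/4)·(41/5) + (1/4)·(15/2) + (1/4)·(36/5) = 279/40.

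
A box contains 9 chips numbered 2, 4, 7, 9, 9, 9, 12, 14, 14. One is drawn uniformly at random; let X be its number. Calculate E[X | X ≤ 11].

20/3

P(X ≤ 11) = 2/3.
Σ over the event: 2·1/9 + 4·1/9 + 7·1/9 + 9·1/3 = 40/9.
E[X | X ≤ 11] = (40/9) / (2/3) = 20/3.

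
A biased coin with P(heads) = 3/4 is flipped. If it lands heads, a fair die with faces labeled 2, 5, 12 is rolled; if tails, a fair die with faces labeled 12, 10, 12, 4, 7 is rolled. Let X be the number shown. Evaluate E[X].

7

E[X | heads] = (2+5+12)/3 = 19/3.
E[X | tails] = (12+10+12+4+7)/5 = 9.
E[X] = (3/4)·(19/3) + (1/4)·(9) = 7.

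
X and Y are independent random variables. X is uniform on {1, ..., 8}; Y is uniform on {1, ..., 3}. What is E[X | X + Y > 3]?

P(X + Y > 3) = 7/8.
Summing X·P(x,y) over outcomes with X + Y > 3 gives 13/3.
E[X | X + Y > 3] = (13/3) / (7/8) = 104/21.

104/21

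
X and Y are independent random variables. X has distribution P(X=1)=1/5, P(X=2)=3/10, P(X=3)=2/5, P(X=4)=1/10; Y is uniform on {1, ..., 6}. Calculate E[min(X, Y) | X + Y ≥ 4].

P(X + Y ≥ 4) = 53/60.
Summing min(X,Y)·P(x,y) over outcomes with X + Y ≥ 4 gives 29/15.
E[min(X, Y) | X + Y ≥ 4] = (29/15) / (53/60) = 116/53.

116/53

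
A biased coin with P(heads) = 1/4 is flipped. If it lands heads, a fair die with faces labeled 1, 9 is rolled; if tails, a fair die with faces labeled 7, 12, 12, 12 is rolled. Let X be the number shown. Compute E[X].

149/16

E[X | heads] = (1+9)/2 = 5.
E[X | tails] = (7+12+12+12)/4 = 43/4.
By the law of total expectation,
E[X] = (1/4)·(5) + (3/4)·(43/4) = 149/16.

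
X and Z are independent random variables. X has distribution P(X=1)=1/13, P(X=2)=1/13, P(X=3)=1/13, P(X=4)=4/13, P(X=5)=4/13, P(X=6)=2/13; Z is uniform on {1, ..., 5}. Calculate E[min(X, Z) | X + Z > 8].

P(X + Z > 8) = 18/65.
Summing min(X,Z)·P(x,y) over outcomes with X + Z > 8 gives 76/65.
E[min(X, Z) | X + Z > 8] = (76/65) / (18/65) = 38/9.

38/9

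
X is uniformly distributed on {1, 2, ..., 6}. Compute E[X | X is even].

Given X is even, X is equally likely to be any of {2, 4, 6}.
E[X | X is even] = (2 + 4 + 6) / 3 = 4.

4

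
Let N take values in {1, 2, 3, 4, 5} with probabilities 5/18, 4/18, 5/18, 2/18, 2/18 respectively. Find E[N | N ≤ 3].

2

P(N ≤ 3) = 7/9.
Σ over the event: 1·5/18 + 2·2/9 + 3·5/18 = 14/9.
E[N | N ≤ 3] = (14/9) / (7/9) = 2.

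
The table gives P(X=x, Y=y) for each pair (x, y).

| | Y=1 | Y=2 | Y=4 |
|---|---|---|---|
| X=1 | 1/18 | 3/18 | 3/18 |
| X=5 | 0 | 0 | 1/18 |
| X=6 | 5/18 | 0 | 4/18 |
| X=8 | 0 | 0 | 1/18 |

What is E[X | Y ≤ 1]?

P(Y ≤ 1) = 1/3.
Σ X·P over the event = 1·(1/18) + 6·(5/18) = 31/18.
E[X | Y ≤ 1] = (31/18) / (1/3) = 31/6.

31/6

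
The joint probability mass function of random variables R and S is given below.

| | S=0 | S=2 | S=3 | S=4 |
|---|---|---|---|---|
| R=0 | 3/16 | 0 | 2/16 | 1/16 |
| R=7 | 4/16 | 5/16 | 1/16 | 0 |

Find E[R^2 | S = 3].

49/3

P(S = 3) = 3/16.
Σ R^2·P over the event = 0·(2/16) + 49·(1/16) = 49/16.
E[R^2 | S = 3] = (49/16) / (3/16) = 49/3.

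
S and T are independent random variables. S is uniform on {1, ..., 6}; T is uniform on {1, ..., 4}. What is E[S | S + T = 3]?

P(S + T = 3) = 1/12.
Summing S·P(x,y) over outcomes with S + T = 3 gives 1/8.
E[S | S + T = 3] = (1/8) / (1/12) = 3/2.

3/2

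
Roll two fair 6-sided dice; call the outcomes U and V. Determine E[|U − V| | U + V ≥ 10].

Outcomes with U + V ≥ 10: (4,6), (5,5), (5,6), (6,4), (6,5), (6,6), each with probability 1/36.
E[|U − V| | U + V ≥ 10] = (2 + 0 + 1 + 2 + 1 + 0) / 6 = 1.

1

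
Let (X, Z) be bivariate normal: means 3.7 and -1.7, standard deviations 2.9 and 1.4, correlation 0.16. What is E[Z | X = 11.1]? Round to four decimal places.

-1.1284

E[Z | X=x] = μ_Z + ρ(σ_Z/σ_X)(x − μ_X) for jointly normal variables.
E[Z | X=11.1] = -1.7 + (0.16)·(1.4/2.9)·(11.1 − (3.7)) = -1.7 + (0.077241)·(7.4) = -1.1284.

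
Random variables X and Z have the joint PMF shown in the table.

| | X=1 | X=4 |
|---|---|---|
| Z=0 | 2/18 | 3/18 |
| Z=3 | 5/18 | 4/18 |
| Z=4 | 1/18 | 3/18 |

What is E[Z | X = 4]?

P(X = 4) = 5/9.
Summing Z·P(X=x,Z=y) over the conditioning event gives 4/3.
E[Z | X = 4] = (4/3) / (5/9) = 12/5.

12/5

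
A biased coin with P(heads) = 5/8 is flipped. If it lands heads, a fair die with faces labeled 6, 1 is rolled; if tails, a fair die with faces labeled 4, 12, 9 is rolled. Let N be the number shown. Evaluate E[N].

E[N | heads] = (6+1)/2 = 7/2.
E[N | tails] = (4+12+9)/3 = 25/3.
By the law of total expectation,
E[N] = (5/8)·(7/2) + (3/8)·(25/3) = 85/16.

85/16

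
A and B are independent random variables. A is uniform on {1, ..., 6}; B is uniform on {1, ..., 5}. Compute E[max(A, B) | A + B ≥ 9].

Outcomes with A + B ≥ 9: (4,5), (5,4), (5,5), (6,3), (6,4), (6,5), each with probability 1/30.
E[max(A, B) | A + B ≥ 9] = (5 + 5 + 5 + 6 + 6 + 6) / 6 = 11/2.

11/2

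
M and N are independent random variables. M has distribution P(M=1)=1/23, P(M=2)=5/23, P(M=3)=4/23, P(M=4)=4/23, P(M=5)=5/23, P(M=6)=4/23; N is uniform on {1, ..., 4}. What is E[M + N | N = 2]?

134/23

P(N = 2) = 1/4.
Summing (M+N)·P(x,y) over outcomes with N = 2 gives 67/46.
E[M + N | N = 2] = (67/46) / (1/4) = 134/23.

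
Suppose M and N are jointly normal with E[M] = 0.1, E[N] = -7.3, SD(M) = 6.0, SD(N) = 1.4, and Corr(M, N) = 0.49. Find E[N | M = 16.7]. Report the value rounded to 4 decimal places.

The regression of N on M has slope ρ·σ_N/σ_M and passes through (μ_M, μ_N).
E[N | M=16.7] = -7.3 + (0.49)·(1.4/6.0)·(16.7 − (0.1)) = -7.3 + (0.11433)·(16.6) = -5.4021.

-5.4021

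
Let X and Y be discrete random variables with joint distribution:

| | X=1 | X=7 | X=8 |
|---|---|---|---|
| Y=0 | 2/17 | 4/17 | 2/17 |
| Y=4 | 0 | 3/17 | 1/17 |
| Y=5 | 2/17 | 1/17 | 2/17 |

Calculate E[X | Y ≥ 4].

6

P(Y ≥ 4) = 9/17.
Σ X·P over the event = 1·(2/17) + 7·(3/17) + 7·(1/17) + 8·(1/17) + 8·(2/17) = 54/17.
E[X | Y ≥ 4] = (54/17) / (9/17) = 6.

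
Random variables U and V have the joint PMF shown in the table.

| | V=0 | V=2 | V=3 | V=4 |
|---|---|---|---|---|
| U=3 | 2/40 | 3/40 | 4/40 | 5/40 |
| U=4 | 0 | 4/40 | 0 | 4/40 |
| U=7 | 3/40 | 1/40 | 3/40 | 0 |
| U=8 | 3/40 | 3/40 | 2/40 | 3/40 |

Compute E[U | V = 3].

P(V = 3) = 9/40.
Σ U·P over the event = 3·(4/40) + 7·(3/40) + 8·(2/40) = 49/40.
E[U | V = 3] = (49/40) / (9/40) = 49/9.

49/9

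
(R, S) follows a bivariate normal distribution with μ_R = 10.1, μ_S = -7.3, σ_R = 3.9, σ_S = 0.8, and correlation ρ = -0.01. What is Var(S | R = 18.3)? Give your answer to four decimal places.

0.6399

Var(S | R=x) = (1 − ρ²)·σ_S².
Var(S | R=18.3) = (0.8)²·(1 − (-0.01)²) = 0.64·0.9999 = 0.6399.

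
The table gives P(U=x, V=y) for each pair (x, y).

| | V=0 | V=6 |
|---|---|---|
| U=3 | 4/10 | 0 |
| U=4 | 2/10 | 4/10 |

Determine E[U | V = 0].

P(V = 0) = 3/5.
Σ U·P over the event = 3·(4/10) + 4·(2/10) = 2.
E[U | V = 0] = (2) / (3/5) = 10/3.

10/3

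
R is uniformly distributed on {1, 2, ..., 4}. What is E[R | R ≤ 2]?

3/2

Given R ≤ 2, R is equally likely to be any of {1, 2}.
E[R | R ≤ 2] = (1 + 2) / 2 = 3/2.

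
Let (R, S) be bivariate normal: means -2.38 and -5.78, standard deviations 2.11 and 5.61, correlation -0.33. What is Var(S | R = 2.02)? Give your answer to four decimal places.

For a bivariate normal, Var(S | R=x) = σ_S²(1 − ρ²).
Var(S | R=2.02) = (5.61)²·(1 − (-0.33)²) = 31.4721·0.8911 = 28.0448.

28.0448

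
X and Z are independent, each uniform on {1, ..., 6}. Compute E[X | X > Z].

P(X > Z) = 5/12.
Summing X·P(x,y) over outcomes with X > Z gives 35/18.
E[X | X > Z] = (35/18) / (5/12) = 14/3.

14/3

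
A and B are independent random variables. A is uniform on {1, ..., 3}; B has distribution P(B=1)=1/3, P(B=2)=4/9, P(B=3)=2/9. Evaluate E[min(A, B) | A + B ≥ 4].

P(A + B ≥ 4) = 17/27.
Summing min(A,B)·P(x,y) over outcomes with A + B ≥ 4 gives 31/27.
E[min(A, B) | A + B ≥ 4] = (31/27) / (17/27) = 31/17.

31/17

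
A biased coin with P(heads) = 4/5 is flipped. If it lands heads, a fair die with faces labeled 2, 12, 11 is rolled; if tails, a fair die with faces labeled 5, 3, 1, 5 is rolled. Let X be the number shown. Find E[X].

E[X | heads] = (2+12+11)/3 = 25/3.
E[X | tails] = (5+3+1+5)/4 = 7/2.
E[X] = (4/5)·(25/3) + (1/5)·(7/2) = 221/30.

221/30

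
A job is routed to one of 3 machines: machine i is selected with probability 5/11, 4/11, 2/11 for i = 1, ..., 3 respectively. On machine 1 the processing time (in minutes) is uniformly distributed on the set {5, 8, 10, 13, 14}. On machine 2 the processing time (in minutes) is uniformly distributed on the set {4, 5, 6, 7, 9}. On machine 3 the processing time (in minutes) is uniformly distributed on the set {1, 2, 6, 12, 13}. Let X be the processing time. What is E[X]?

E[X | machine 1] = (5+8+10+13+14)/5 = 10.
E[X | machine 2] = (4+5+6+7+9)/5 = 31/5.
E[X | machine 3] = (1+2+6+12+13)/5 = 34/5.
E[X] = (5/11)·(10) + (4/11)·(31/5) + (2/11)·(34/5) = 442/55.

442/55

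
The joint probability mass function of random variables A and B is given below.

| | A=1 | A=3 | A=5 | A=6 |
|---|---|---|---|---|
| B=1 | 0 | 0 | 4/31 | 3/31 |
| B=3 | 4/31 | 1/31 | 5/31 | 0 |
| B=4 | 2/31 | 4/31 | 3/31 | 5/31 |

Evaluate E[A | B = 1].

P(B = 1) = 7/31.
Summing A·P(A=x,B=y) over the conditioning event gives 38/31.
E[A | B = 1] = (38/31) / (7/31) = 38/7.

38/7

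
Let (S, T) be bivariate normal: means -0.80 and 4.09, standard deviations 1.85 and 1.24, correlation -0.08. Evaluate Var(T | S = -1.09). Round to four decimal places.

Var(T | S=x) = (1 − ρ²)·σ_T².
Var(T | S=-1.09) = (1.24)²·(1 − (-0.08)²) = 1.5376·0.9936 = 1.5278.

1.5278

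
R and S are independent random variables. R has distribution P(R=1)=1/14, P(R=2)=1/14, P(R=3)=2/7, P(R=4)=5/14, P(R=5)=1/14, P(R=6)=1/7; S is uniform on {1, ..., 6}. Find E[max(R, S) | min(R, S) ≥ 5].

35/6

P(min(R, S) ≥ 5) = 1/14.
Summing max(R,S)·P(x,y) over outcomes with min(R, S) ≥ 5 gives 5/12.
E[max(R, S) | min(R, S) ≥ 5] = (5/12) / (1/14) = 35/6.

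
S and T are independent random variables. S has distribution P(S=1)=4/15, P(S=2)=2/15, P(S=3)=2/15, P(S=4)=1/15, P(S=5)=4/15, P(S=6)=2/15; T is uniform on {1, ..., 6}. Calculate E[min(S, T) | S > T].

P(S > T) = 7/18.
Summing min(S,T)·P(x,y) over outcomes with S > T gives 14/15.
E[min(S, T) | S > T] = (14/15) / (7/18) = 12/5.

12/5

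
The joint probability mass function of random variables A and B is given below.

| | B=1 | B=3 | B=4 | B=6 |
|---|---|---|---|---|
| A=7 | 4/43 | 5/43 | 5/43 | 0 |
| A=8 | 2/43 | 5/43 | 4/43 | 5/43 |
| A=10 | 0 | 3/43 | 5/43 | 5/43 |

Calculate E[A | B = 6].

9

P(B = 6) = 10/43.
Σ A·P over the event = 8·(5/43) + 10·(5/43) = 90/43.
E[A | B = 6] = (90/43) / (10/43) = 9.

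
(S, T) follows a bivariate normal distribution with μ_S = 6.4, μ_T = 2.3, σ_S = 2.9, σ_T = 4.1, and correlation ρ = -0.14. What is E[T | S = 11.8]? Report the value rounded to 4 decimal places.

1.2312

The regression of T on S has slope ρ·σ_T/σ_S and passes through (μ_S, μ_T).
E[T | S=11.8] = 2.3 + (-0.14)·(4.1/2.9)·(11.8 − (6.4)) = 2.3 + (-0.19793)·(5.4) = 1.2312.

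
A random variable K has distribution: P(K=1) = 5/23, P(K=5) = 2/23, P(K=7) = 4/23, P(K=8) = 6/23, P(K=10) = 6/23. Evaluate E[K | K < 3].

P(K < 3) = 5/23.
Σ over the event: 1·5/23 = 5/23.
E[K | K < 3] = (5/23) / (5/23) = 1.

1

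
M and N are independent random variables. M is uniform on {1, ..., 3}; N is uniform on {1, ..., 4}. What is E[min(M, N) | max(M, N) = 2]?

P(max(M, N) = 2) = 1/4.
Summing min(M,N)·P(x,y) over outcomes with max(M, N) = 2 gives 1/3.
E[min(M, N) | max(M, N) = 2] = (1/3) / (1/4) = 4/3.

4/3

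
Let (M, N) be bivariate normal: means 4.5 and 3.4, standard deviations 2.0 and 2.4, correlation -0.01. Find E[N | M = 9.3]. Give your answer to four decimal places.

3.3424

E[N | M=x] = μ_N + ρ(σ_N/σ_M)(x − μ_M) for jointly normal variables.
E[N | M=9.3] = 3.4 + (-0.01)·(2.4/2.0)·(9.3 − (4.5)) = 3.4 + (-0.012)·(4.8) = 3.3424.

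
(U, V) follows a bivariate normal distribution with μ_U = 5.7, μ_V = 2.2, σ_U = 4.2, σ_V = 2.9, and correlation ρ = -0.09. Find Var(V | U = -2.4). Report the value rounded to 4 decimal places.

Var(V | U=x) = (1 − ρ²)·σ_V².
Var(V | U=-2.4) = (2.9)²·(1 − (-0.09)²) = 8.41·0.9919 = 8.3419.

8.3419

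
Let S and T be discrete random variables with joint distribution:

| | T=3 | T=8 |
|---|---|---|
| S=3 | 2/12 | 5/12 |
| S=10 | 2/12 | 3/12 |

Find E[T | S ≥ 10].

6

P(S ≥ 10) = 5/12.
Σ T·P over the event = 3·(2/12) + 8·(3/12) = 5/2.
E[T | S ≥ 10] = (5/2) / (5/12) = 6.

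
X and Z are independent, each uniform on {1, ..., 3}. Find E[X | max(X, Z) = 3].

12/5

Outcomes with max(X, Z) = 3: (1,3), (2,3), (3,1), (3,2), (3,3), each with probability 1/9.
E[X | max(X, Z) = 3] = (1 + 2 + 3 + 3 + 3) / 5 = 12/5.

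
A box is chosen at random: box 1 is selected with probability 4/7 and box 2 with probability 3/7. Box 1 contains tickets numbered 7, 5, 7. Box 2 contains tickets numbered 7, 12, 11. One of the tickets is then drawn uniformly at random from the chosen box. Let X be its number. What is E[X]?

E[X | box 1] = (7+5+7)/3 = 19/3.
E[X | box 2] = (7+12+11)/3 = 10.
E[X] = (4/7)·(19/3) + (3/7)·(10) = 166/21.

166/21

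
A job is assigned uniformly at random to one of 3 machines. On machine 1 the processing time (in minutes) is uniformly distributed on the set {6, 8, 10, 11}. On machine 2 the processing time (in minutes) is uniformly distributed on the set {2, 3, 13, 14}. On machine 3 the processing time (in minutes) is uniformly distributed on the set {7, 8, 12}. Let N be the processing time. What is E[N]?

103/12

E[N | machine 1] = (6+8+10+11)/4 = 35/4.
E[N | machine 2] = (2+3+13+14)/4 = 8.
E[N | machine 3] = (7+8+12)/3 = 9.
E[N] = (1/3)·(35/4) + (1/3)·(8) + (1/3)·(9) = 103/12.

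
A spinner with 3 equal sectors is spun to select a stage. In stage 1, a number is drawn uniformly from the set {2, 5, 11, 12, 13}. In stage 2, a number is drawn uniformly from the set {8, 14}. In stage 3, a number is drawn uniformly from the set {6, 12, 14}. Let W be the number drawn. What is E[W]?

E[W | stage 1] = (2+5+11+12+13)/5 = 43/5.
E[W | stage 2] = (8+14)/2 = 11.
E[W | stage 3] = (6+12+14)/3 = 32/3.
By the law of total expectation,
E[W] = (1/3)·(43/5) + (1/3)·(11) + (1/3)·(32/3) = 454/45.

454/45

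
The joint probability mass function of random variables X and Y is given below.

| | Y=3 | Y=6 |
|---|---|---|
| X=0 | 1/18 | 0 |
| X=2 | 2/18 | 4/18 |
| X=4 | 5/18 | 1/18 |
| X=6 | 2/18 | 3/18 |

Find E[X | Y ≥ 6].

P(Y ≥ 6) = 4/9.
Σ X·P over the event = 2·(4/18) + 4·(1/18) + 6·(3/18) = 5/3.
E[X | Y ≥ 6] = (5/3) / (4/9) = 15/4.

15/4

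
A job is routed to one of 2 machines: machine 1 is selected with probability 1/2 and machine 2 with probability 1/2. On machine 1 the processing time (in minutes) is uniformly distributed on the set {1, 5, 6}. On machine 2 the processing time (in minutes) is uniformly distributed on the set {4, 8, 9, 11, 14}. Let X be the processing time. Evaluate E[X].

33/5

E[X | machine 1] = (1+5+6)/3 = 4.
E[X | machine 2] = (4+8+9+11+14)/5 = 46/5.
By the law of total expectation,
E[X] = (1/2)·(4) + (1/2)·(46/5) = 33/5.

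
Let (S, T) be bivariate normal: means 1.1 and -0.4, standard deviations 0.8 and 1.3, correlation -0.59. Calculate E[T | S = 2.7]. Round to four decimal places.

-1.9340

The regression of T on S has slope ρ·σ_T/σ_S and passes through (μ_S, μ_T).
E[T | S=2.7] = -0.4 + (-0.59)·(1.3/0.8)·(2.7 − (1.1)) = -0.4 + (-0.95875)·(1.6) = -1.9340.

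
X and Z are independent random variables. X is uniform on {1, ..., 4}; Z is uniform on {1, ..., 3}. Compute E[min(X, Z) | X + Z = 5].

5/3

Outcomes with X + Z = 5: (2,3), (3,2), (4,1), each with probability 1/12.
E[min(X, Z) | X + Z = 5] = (2 + 2 + 1) / 3 = 5/3.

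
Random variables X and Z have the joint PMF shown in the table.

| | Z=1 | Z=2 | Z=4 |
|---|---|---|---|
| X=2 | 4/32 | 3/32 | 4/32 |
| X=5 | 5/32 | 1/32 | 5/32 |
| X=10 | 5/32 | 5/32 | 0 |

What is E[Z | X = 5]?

27/11

P(X = 5) = 11/32.
Σ Z·P over the event = 1·(5/32) + 2·(1/32) + 4·(5/32) = 27/32.
E[Z | X = 5] = (27/32) / (11/32) = 27/11.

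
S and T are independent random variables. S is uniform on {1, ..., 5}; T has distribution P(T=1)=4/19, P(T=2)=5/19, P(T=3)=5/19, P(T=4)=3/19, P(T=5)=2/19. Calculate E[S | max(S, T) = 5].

115/27

P(max(S, T) = 5) = 27/95.
Summing S·P(x,y) over outcomes with max(S, T) = 5 gives 23/19.
E[S | max(S, T) = 5] = (23/19) / (27/95) = 115/27.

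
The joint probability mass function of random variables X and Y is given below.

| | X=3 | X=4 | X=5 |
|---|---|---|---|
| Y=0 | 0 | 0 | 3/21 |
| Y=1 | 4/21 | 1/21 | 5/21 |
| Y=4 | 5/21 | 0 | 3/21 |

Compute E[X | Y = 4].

P(Y = 4) = 8/21.
Σ X·P over the event = 3·(5/21) + 5·(3/21) = 10/7.
E[X | Y = 4] = (10/7) / (8/21) = 15/4.

15/4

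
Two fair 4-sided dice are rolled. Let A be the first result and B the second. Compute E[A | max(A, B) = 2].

Outcomes with max(A, B) = 2: (1,2), (2,1), (2,2), each with probability 1/16.
E[A | max(A, B) = 2] = (1 + 2 + 2) / 3 = 5/3.

5/3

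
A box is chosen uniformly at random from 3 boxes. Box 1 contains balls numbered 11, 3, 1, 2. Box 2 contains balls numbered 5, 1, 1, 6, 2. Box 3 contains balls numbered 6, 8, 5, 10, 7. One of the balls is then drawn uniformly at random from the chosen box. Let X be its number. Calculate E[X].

289/60

E[X | box 1] = (11+3+1+2)/4 = 17/4.
E[X | box 2] = (5+1+1+6+2)/5 = 3.
E[X | box 3] = (6+8+5+10+7)/5 = 36/5.
E[X] = (1/3)·(17/4) + (1/3)·(3) + (1/3)·(36/5) = 289/60.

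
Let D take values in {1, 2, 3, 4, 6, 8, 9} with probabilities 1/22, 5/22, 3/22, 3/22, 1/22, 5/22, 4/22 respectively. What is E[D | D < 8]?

P(D < 8) = 13/22.
Σ over the event: 1·1/22 + 2·5/22 + 3·3/22 + 4·3/22 + 6·1/22 = 19/11.
E[D | D < 8] = (19/11) / (13/22) = 38/13.

38/13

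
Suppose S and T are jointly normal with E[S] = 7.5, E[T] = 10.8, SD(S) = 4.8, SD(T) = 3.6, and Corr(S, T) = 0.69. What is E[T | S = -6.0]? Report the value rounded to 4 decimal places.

3.8138

The regression of T on S has slope ρ·σ_T/σ_S and passes through (μ_S, μ_T).
E[T | S=-6.0] = 10.8 + (0.69)·(3.6/4.8)·(-6.0 − (7.5)) = 10.8 + (0.5175)·(-13.5) = 3.8138.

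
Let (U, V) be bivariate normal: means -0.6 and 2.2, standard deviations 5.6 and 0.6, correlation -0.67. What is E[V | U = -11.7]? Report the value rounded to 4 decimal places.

2.9968

E[V | U=x] = μ_V + ρ(σ_V/σ_U)(x − μ_U) for jointly normal variables.
E[V | U=-11.7] = 2.2 + (-0.67)·(0.6/5.6)·(-11.7 − (-0.6)) = 2.2 + (-0.071786)·(-11.1) = 2.9968.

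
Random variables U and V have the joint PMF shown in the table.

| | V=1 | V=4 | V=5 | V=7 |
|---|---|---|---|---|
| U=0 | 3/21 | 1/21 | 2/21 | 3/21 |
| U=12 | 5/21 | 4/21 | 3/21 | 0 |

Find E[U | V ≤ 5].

8

P(V ≤ 5) = 6/7.
Σ U·P over the event = 0·(3/21) + 0·(1/21) + 0·(2/21) + 12·(5/21) + 12·(4/21) + 12·(3/21) = 48/7.
E[U | V ≤ 5] = (48/7) / (6/7) = 8.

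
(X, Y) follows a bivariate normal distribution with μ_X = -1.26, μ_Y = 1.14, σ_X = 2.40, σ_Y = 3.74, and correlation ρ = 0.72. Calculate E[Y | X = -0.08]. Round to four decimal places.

The regression of Y on X has slope ρ·σ_Y/σ_X and passes through (μ_X, μ_Y).
E[Y | X=-0.08] = 1.14 + (0.72)·(3.74/2.40)·(-0.08 − (-1.26)) = 1.14 + (1.122)·(1.18) = 2.4640.

2.4640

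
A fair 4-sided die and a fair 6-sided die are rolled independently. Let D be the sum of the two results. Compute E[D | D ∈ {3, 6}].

P(D ∈ {3, 6}) = 1/4.
Σ over the event: 3·1/12 + 6·1/6 = 5/4.
E[D | D ∈ {3, 6}] = (5/4) / (1/4) = 5.

5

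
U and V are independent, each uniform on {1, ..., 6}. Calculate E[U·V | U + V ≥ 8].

21

P(U + V ≥ 8) = 5/12.
Summing UV·P(x,y) over outcomes with U + V ≥ 8 gives 35/4.
E[U·V | U + V ≥ 8] = (35/4) / (5/12) = 21.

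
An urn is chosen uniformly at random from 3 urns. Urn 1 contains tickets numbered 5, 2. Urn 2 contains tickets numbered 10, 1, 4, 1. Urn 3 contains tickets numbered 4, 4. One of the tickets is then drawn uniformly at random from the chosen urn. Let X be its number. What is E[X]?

23/6

E[X | urn 1] = (5+2)/2 = 7/2.
E[X | urn 2] = (10+1+4+1)/4 = 4.
E[X | urn 3] = (4+4)/2 = 4.
E[X] = (1/3)·(7/2) + (1/3)·(4) + (1/3)·(4) = 23/6.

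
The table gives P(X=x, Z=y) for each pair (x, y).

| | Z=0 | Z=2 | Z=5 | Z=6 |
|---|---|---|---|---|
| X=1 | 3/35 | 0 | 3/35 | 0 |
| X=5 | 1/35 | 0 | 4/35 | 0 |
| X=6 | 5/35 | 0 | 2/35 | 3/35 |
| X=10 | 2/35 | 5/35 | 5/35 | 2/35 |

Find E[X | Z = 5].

85/14

P(Z = 5) = 2/5.
Σ X·P over the event = 1·(3/35) + 5·(4/35) + 6·(2/35) + 10·(5/35) = 17/7.
E[X | Z = 5] = (17/7) / (2/5) = 85/14.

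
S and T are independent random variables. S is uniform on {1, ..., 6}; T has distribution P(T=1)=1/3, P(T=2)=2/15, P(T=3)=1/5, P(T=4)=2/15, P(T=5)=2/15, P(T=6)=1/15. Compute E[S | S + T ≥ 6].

121/28

P(S + T ≥ 6) = 28/45.
Summing S·P(x,y) over outcomes with S + T ≥ 6 gives 121/45.
E[S | S + T ≥ 6] = (121/45) / (28/45) = 121/28.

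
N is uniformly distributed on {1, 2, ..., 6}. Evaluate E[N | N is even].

4

Given N is even, N is equally likely to be any of {2, 4, 6}.
E[N | N is even] = (2 + 4 + 6) / 3 = 4.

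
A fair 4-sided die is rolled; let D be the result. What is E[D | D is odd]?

Given D is odd, D is equally likely to be any of {1, 3}.
E[D | D is odd] = (1 + 3) / 2 = 2.

2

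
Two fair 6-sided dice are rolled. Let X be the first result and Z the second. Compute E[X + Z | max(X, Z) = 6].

102/11

P(max(X, Z) = 6) = 11/36.
Summing (X+Z)·P(x,y) over outcomes with max(X, Z) = 6 gives 17/6.
E[X + Z | max(X, Z) = 6] = (17/6) / (11/36) = 102/11.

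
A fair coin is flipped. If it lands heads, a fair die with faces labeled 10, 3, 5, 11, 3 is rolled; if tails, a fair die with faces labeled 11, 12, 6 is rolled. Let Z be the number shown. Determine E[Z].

241/30

E[Z | heads] = (10+3+5+11+3)/5 = 32/5.
E[Z | tails] = (11+12+6)/3 = 29/3.
E[Z] = (1/2)·(32/5) + (1/2)·(29/3) = 241/30.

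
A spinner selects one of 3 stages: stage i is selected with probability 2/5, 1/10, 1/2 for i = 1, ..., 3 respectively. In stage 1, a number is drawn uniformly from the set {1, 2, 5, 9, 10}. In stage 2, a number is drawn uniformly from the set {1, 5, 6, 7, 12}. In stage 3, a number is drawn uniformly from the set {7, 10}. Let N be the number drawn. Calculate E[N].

703/100

E[N | stage 1] = (1+2+5+9+10)/5 = 27/5.
E[N | stage 2] = (1+5+6+7+12)/5 = 31/5.
E[N | stage 3] = (7+10)/2 = 17/2.
E[N] = (2/5)·(27/5) + (1/10)·(31/5) + (1/2)·(17/2) = 703/100.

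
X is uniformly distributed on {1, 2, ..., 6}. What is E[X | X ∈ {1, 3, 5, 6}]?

15/4

P(X ∈ {1, 3, 5, 6}) = 2/3.
Σ over the event: 1·1/6 + 3·1/6 + 5·1/6 + 6·1/6 = 5/2.
E[X | X ∈ {1, 3, 5, 6}] = (5/2) / (2/3) = 15/4.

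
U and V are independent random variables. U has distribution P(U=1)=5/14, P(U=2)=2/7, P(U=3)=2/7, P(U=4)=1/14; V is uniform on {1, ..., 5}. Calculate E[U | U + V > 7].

10/3

P(U + V > 7) = 3/35.
Summing U·P(x,y) over outcomes with U + V > 7 gives 2/7.
E[U | U + V > 7] = (2/7) / (3/35) = 10/3.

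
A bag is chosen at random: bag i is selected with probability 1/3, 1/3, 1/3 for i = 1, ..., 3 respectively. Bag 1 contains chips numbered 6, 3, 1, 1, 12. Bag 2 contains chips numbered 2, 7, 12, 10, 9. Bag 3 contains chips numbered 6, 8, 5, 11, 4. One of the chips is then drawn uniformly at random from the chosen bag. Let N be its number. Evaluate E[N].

97/15

E[N | bag 1] = (6+3+1+1+12)/5 = 23/5.
E[N | bag 2] = (2+7+12+10+9)/5 = 8.
E[N | bag 3] = (6+8+5+11+4)/5 = 34/5.
By the law of total expectation,
E[N] = (1/3)·(23/5) + (1/3)·(8) + (1/3)·(34/5) = 97/15.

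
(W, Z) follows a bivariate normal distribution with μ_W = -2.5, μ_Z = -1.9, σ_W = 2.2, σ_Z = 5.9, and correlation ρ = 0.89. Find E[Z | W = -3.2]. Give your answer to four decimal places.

-3.5708

E[Z | W=x] = μ_Z + ρ(σ_Z/σ_W)(x − μ_W) for jointly normal variables.
E[Z | W=-3.2] = -1.9 + (0.89)·(5.9/2.2)·(-3.2 − (-2.5)) = -1.9 + (2.3868)·(-0.7) = -3.5708.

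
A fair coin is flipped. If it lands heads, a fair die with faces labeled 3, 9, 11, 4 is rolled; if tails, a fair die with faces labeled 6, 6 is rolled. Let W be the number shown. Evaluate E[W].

51/8

E[W | heads] = (3+9+11+4)/4 = 27/4.
E[W | tails] = (6+6)/2 = 6.
E[W] = (1/2)·(27/4) + (1/2)·(6) = 51/8.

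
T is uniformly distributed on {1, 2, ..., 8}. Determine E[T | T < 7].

7/2

Given T < 7, T is equally likely to be any of {1, 2, 3, 4, 5, 6}.
E[T | T < 7] = (1 + 2 + 3 + 4 + 5 + 6) / 6 = 7/2.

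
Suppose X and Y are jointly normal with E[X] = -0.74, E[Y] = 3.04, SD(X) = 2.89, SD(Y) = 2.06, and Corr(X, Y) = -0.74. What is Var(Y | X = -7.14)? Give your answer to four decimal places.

1.9198

The conditional variance in a bivariate normal is σ_Y²(1 − ρ²), independent of x.
Var(Y | X=-7.14) = (2.06)²·(1 − (-0.74)²) = 4.2436·0.4524 = 1.9198.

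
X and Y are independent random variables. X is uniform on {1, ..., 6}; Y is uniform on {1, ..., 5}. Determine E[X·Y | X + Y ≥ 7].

49/3

P(X + Y ≥ 7) = 1/2.
Summing XY·P(x,y) over outcomes with X + Y ≥ 7 gives 49/6.
E[X·Y | X + Y ≥ 7] = (49/6) / (1/2) = 49/3.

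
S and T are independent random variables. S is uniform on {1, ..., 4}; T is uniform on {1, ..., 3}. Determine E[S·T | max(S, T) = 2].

8/3

Outcomes with max(S, T) = 2: (1,2), (2,1), (2,2), each with probability 1/12.
E[S·T | max(S, T) = 2] = (2 + 2 + 4) / 3 = 8/3.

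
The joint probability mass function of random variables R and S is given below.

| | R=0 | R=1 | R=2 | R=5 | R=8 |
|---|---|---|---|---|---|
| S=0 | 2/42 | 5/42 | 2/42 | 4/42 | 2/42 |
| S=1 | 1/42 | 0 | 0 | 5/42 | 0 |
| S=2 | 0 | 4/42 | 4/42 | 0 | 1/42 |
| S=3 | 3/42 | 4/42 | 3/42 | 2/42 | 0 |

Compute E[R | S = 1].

P(S = 1) = 1/7.
Summing R·P(R=x,S=y) over the conditioning event gives 25/42.
E[R | S = 1] = (25/42) / (1/7) = 25/6.

25/6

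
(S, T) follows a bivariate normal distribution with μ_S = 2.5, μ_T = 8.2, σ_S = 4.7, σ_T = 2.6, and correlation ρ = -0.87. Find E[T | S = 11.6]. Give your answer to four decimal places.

3.8204

For a bivariate normal, E[T | S=x] = μ_T + ρ·(σ_T/σ_S)·(x − μ_S).
E[T | S=11.6] = 8.2 + (-0.87)·(2.6/4.7)·(11.6 − (2.5)) = 8.2 + (-0.48128)·(9.1) = 3.8204.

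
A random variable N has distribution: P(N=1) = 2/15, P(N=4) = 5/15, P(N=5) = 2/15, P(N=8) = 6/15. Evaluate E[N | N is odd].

P(N is odd) = 4/15.
Σ over the event: 1·2/15 + 5·2/15 = 4/5.
E[N | N is odd] = (4/5) / (4/15) = 3.

3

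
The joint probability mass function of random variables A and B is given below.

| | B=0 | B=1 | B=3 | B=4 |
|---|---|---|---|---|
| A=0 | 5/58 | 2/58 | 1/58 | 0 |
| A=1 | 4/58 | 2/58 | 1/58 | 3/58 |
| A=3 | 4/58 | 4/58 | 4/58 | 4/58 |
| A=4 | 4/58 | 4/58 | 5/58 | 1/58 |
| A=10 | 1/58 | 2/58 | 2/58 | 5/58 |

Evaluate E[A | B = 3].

53/13

P(B = 3) = 13/58.
Summing A·P(A=x,B=y) over the conditioning event gives 53/58.
E[A | B = 3] = (53/58) / (13/58) = 53/13.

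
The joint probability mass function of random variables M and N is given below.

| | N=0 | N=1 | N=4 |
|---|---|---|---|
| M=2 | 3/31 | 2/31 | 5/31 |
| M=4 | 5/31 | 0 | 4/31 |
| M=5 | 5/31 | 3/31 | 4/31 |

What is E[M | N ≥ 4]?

P(N ≥ 4) = 13/31.
Σ M·P over the event = 2·(5/31) + 4·(4/31) + 5·(4/31) = 46/31.
E[M | N ≥ 4] = (46/31) / (13/31) = 46/13.

46/13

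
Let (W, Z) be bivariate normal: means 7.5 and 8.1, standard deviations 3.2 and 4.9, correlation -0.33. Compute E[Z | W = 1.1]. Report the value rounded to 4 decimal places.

11.3340

The regression of Z on W has slope ρ·σ_Z/σ_W and passes through (μ_W, μ_Z).
E[Z | W=1.1] = 8.1 + (-0.33)·(4.9/3.2)·(1.1 − (7.5)) = 8.1 + (-0.50531)·(-6.4) = 11.3340.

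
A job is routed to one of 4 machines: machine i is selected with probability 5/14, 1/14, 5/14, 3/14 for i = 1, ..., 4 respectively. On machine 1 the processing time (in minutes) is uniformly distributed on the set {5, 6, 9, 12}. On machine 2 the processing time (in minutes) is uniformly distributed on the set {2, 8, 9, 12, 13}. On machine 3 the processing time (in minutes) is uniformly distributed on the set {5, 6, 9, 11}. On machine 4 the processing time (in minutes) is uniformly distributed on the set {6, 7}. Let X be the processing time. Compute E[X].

2141/280

E[X | machine 1] = (5+6+9+12)/4 = 8.
E[X | machine 2] = (2+8+9+12+13)/5 = 44/5.
E[X | machine 3] = (5+6+9+11)/4 = 31/4.
E[X | machine 4] = (6+7)/2 = 13/2.
E[X] = (5/14)·(8) + (1/14)·(44/5) + (5/14)·(31/4) + (3/14)·(13/2) = 2141/280.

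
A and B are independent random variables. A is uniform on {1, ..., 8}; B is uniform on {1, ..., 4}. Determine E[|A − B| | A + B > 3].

P(A + B > 3) = 29/32.
Summing |A−B|·P(x,y) over outcomes with A + B > 3 gives 41/16.
E[|A − B| | A + B > 3] = (41/16) / (29/32) = 82/29.

82/29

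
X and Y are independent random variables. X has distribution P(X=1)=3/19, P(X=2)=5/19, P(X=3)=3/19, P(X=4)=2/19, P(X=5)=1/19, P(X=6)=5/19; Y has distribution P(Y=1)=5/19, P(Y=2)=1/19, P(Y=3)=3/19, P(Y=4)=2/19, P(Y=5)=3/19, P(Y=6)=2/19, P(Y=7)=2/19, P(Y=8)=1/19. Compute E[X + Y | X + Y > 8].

1303/124

P(X + Y > 8) = 124/361.
Summing (X+Y)·P(x,y) over outcomes with X + Y > 8 gives 1303/361.
E[X + Y | X + Y > 8] = (1303/361) / (124/361) = 1303/124.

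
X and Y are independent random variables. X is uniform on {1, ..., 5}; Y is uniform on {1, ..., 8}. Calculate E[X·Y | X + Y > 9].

Outcomes with X + Y > 9: (2,8), (3,7), (3,8), (4,6), (4,7), (4,8), (5,5), (5,6), (5,7), (5,8), each with probability 1/40.
E[X·Y | X + Y > 9] = (16 + 21 + 24 + 24 + 28 + 32 + 25 + 30 + 35 + 40) / 10 = 55/2.

55/2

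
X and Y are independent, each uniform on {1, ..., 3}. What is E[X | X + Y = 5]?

P(X + Y = 5) = 2/9.
Summing X·P(x,y) over outcomes with X + Y = 5 gives 5/9.
E[X | X + Y = 5] = (5/9) / (2/9) = 5/2.

5/2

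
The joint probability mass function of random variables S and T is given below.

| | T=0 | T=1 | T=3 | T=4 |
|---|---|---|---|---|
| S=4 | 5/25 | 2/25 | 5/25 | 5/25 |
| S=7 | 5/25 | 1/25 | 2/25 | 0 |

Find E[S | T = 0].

P(T = 0) = 2/5.
Σ S·P over the event = 4·(5/25) + 7·(5/25) = 11/5.
E[S | T = 0] = (11/5) / (2/5) = 11/2.

11/2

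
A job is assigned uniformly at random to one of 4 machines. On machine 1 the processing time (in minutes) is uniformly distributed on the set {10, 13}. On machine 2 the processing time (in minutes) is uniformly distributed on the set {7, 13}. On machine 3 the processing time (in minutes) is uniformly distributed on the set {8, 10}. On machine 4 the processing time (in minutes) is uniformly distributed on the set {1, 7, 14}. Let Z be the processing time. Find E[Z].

E[Z | machine 1] = (10+13)/2 = 23/2.
E[Z | machine 2] = (7+13)/2 = 10.
E[Z | machine 3] = (8+10)/2 = 9.
E[Z | machine 4] = (1+7+14)/3 = 22/3.
By the law of total expectation,
E[Z] = (1/4)·(23/2) + (1/4)·(10) + (1/4)·(9) + (1/4)·(22/3) = 227/24.

227/24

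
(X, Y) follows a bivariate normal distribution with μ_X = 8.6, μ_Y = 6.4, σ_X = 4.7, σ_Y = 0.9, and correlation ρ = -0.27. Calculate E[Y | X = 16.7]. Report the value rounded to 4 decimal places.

5.9812

For a bivariate normal, E[Y | X=x] = μ_Y + ρ·(σ_Y/σ_X)·(x − μ_X).
E[Y | X=16.7] = 6.4 + (-0.27)·(0.9/4.7)·(16.7 − (8.6)) = 6.4 + (-0.051702)·(8.1) = 5.9812.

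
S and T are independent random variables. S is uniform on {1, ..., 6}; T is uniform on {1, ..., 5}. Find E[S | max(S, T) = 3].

P(max(S, T) = 3) = 1/6.
Summing S·P(x,y) over outcomes with max(S, T) = 3 gives 2/5.
E[S | max(S, T) = 3] = (2/5) / (1/6) = 12/5.

12/5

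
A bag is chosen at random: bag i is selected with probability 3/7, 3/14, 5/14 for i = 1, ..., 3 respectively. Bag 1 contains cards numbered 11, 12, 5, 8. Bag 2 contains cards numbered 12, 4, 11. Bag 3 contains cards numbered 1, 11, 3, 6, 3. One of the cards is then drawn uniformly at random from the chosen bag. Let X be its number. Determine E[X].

E[X | bag 1] = (11+12+5+8)/4 = 9.
E[X | bag 2] = (12+4+11)/3 = 9.
E[X | bag 3] = (1+11+3+6+3)/5 = 24/5.
By the law of total expectation,
E[X] = (3/7)·(9) + (3/14)·(9) + (5/14)·(24/5) = 15/2.

15/2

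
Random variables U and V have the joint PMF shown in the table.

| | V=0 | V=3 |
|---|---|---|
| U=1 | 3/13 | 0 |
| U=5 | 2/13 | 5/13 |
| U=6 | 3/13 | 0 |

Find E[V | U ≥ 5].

3/2

P(U ≥ 5) = 10/13.
Σ V·P over the event = 0·(2/13) + 3·(5/13) + 0·(3/13) = 15/13.
E[V | U ≥ 5] = (15/13) / (10/13) = 3/2.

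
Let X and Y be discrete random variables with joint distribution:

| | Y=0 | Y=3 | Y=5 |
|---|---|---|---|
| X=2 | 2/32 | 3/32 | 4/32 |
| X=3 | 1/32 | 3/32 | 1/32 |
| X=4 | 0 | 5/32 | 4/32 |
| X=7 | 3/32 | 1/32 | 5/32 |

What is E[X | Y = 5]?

P(Y = 5) = 7/16.
Σ X·P over the event = 2·(4/32) + 3·(1/32) + 4·(4/32) + 7·(5/32) = 31/16.
E[X | Y = 5] = (31/16) / (7/16) = 31/7.

31/7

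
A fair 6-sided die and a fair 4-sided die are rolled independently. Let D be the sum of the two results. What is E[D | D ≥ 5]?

62/9

P(D ≥ 5) = 3/4.
Σ over the event: 5·1/6 + 6·1/6 + 7·1/6 + 8·1/8 + 9·1/12 + 10·1/24 = 31/6.
E[D | D ≥ 5] = (31/6) / (3/4) = 62/9.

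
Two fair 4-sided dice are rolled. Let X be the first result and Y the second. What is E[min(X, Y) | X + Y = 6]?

Outcomes with X + Y = 6: (2,4), (3,3), (4,2), each with probability 1/16.
E[min(X, Y) | X + Y = 6] = (2 + 3 + 2) / 3 = 7/3.

7/3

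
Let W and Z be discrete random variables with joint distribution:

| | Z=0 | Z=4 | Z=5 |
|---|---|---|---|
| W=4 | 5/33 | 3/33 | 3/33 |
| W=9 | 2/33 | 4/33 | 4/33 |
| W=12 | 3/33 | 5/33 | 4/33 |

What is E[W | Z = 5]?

96/11

P(Z = 5) = 1/3.
Σ W·P over the event = 4·(3/33) + 9·(4/33) + 12·(4/33) = 32/11.
E[W | Z = 5] = (32/11) / (1/3) = 96/11.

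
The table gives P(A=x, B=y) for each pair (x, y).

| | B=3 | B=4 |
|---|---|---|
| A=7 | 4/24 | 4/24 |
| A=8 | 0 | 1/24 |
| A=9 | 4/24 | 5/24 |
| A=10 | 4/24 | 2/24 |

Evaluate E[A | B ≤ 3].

26/3

P(B ≤ 3) = 1/2.
Σ A·P over the event = 7·(4/24) + 9·(4/24) + 10·(4/24) = 13/3.
E[A | B ≤ 3] = (13/3) / (1/2) = 26/3.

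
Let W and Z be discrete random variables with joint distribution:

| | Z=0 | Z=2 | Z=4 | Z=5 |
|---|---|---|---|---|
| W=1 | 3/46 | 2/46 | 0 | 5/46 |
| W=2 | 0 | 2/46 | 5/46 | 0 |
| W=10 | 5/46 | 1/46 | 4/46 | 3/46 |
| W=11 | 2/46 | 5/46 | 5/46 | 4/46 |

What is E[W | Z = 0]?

P(Z = 0) = 5/23.
Σ W·P over the event = 1·(3/46) + 10·(5/46) + 11·(2/46) = 75/46.
E[W | Z = 0] = (75/46) / (5/23) = 15/2.

15/2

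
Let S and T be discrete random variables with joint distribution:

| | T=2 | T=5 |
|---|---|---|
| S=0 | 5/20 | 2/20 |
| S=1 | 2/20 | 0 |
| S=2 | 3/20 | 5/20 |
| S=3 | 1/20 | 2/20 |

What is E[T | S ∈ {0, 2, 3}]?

P(S ∈ {0, 2, 3}) = 9/10.
Σ T·P over the event = 2·(5/20) + 5·(2/20) + 2·(3/20) + 5·(5/20) + 2·(1/20) + 5·(2/20) = 63/20.
E[T | S ∈ {0, 2, 3}] = (63/20) / (9/10) = 7/2.

7/2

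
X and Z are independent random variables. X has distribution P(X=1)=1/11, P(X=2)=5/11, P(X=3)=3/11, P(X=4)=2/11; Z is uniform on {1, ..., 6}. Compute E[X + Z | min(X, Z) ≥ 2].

67/10

P(min(X, Z) ≥ 2) = 25/33.
Summing (X+Z)·P(x,y) over outcomes with min(X, Z) ≥ 2 gives 335/66.
E[X + Z | min(X, Z) ≥ 2] = (335/66) / (25/33) = 67/10.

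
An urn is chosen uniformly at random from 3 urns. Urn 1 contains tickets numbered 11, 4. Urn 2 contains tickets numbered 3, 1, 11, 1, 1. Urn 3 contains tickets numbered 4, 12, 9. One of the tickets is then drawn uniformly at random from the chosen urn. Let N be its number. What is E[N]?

E[N | urn 1] = (11+4)/2 = 15/2.
E[N | urn 2] = (3+1+11+1+1)/5 = 17/5.
E[N | urn 3] = (4+12+9)/3 = 25/3.
E[N] = (1/3)·(15/2) + (1/3)·(17/5) + (1/3)·(25/3) = 577/90.

577/90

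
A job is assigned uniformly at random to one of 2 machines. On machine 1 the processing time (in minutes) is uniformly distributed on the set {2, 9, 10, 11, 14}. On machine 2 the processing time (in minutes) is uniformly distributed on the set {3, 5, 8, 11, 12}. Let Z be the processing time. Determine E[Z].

E[Z | machine 1] = (2+9+10+11+14)/5 = 46/5.
E[Z | machine 2] = (3+5+8+11+12)/5 = 39/5.
E[Z] = (1/2)·(46/5) + (1/2)·(39/5) = 17/2.

17/2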